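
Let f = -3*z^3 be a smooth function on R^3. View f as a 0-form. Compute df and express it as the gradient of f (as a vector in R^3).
df = (0) dx + (0) dy + (-9*z^2) dz; grad f = (0, 0, -9*z^2)

For a 0-form f, d f = (∂f/∂x) dx + (∂f/∂y) dy + (∂f/∂z) dz. The components of the vector representation are exactly the entries of grad f in Cartesian coordinates:
  ∂f/∂x = 0
  ∂f/∂y = 0
  ∂f/∂z = -9*z^2.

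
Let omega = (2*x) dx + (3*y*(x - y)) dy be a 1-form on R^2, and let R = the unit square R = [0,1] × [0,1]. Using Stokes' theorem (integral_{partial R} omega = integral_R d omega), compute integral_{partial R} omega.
integral_(partial R) omega = 3/2

Stokes: integral_partial_R omega = integral_R d omega with d omega = (∂Q/∂x - ∂P/∂y) dx ∧ dy.
  ∂Q/∂x = 3*y
  ∂P/∂y = 0
  integrand = ∂Q/∂x - ∂P/∂y = 3*y.
Integrating over R: integral_0^1 integral_0^1 (3*y) dx dy = 3/2.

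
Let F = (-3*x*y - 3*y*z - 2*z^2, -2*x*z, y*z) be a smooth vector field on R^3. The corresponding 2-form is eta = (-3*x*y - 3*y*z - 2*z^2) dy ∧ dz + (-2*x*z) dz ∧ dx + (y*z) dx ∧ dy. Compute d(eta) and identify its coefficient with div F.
d(eta) = (-2*y) dx ∧ dy ∧ dz; div F = -2*y

For a 2-form in R^3 of the form above, applying d gives a 3-form with coefficient ∂P/∂x + ∂Q/∂y + ∂R/∂z:
  ∂P/∂x = -3*y
  ∂Q/∂y = 0
  ∂R/∂z = y
Sum = -2*y, which is exactly div F.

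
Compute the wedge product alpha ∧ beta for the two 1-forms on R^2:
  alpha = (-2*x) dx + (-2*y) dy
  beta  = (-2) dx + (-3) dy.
alpha ∧ beta = (6*x - 4*y) dx ∧ dy

Distribute the wedge, using dx_i ∧ dx_j = -dx_j ∧ dx_i and dx_i ∧ dx_i = 0. For each pair (i, j) with i < j, the coefficient of dx_i ∧ dx_j in alpha ∧ beta is (alpha_i * beta_j - alpha_j * beta_i). Collecting: alpha ∧ beta = (6*x - 4*y) dx ∧ dy.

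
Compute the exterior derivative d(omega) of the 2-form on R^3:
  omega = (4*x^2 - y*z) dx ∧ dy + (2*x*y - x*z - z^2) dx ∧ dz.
d(omega) = (-2*x - y) dx ∧ dy ∧ dz

For a 2-form omega = sum_{i<j} g_{ij} dx_i ∧ dx_j, the exterior derivative is
  d(omega) = sum_{i<j} d(g_{ij}) ∧ dx_i ∧ dx_j = sum_{i<j, k} (∂g_{ij}/∂x_k) dx_k ∧ dx_i ∧ dx_j.
Expand each term, using dx_k ∧ dx_i ∧ dx_j = sgn(permutation) dx_{(a)} ∧ dx_{(b)} ∧ dx_{(c)} with (a < b < c) sorted:
  d(4*x^2 - y*z) includes (∂/∂z)(4*x^2 - y*z) dz = (-y) dz, which multiplied by dx ∧ dy gives (-y) dx ∧ dy ∧ dz
  d(2*x*y - x*z - z^2) includes (∂/∂y)(2*x*y - x*z - z^2) dy = (2*x) dy, which multiplied by dx ∧ dz gives (-2*x) dx ∧ dy ∧ dz
Collecting like 3-forms: d(omega) = (-2*x - y) dx ∧ dy ∧ dz.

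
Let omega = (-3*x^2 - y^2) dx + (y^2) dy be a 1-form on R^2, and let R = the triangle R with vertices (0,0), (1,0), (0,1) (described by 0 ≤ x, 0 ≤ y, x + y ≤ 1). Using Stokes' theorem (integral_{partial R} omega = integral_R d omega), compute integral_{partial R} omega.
integral_(partial R) omega = 1/3

Stokes: integral_partial_R omega = integral_R d omega with d omega = (∂Q/∂x - ∂P/∂y) dx ∧ dy.
  ∂Q/∂x = 0
  ∂P/∂y = -2*y
  integrand = ∂Q/∂x - ∂P/∂y = 2*y.
Integrating over R: integral_0^1 integral_0^{1-x} (2*y) dy dx = 1/3.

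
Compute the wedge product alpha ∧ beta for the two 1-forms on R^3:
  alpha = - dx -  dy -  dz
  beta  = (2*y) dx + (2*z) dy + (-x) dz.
alpha ∧ beta = (2*y - 2*z) dx ∧ dy + (x + 2*y) dx ∧ dz + (x + 2*z) dy ∧ dz

Distribute the wedge, using dx_i ∧ dx_j = -dx_j ∧ dx_i and dx_i ∧ dx_i = 0. For each pair (i, j) with i < j, the coefficient of dx_i ∧ dx_j in alpha ∧ beta is (alpha_i * beta_j - alpha_j * beta_i). Collecting: alpha ∧ beta = (2*y - 2*z) dx ∧ dy + (x + 2*y) dx ∧ dz + (x + 2*z) dy ∧ dz.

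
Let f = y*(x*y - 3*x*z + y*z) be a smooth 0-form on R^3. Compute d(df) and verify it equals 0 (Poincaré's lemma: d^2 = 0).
d(df) = 0

Step 1: df = sum_i (∂f/∂x_i) dx_i = (y*(y - 3*z)) dx + (2*x*y - 3*x*z + 2*y*z) dy + (y*(-3*x + y)) dz.
Step 2: Apply d again. Using the 1-form formula, the coefficient of dx ∧ dy in d(df) is ∂^2 f/∂x ∂y - ∂^2 f/∂y ∂x = (2*y - 3*z) - (2*y - 3*z) = 0 (equality of mixed partials for smooth f).
Similarly for dx ∧ dz and dy ∧ dz — all coefficients vanish. So d(df) = 0.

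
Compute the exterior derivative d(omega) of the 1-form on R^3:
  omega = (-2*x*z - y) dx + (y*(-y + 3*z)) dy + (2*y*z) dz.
d(omega) = (1) dx ∧ dy + (2*x) dx ∧ dz + (-3*y + 2*z) dy ∧ dz

For a 1-form omega = sum_i f_i dx_i, the exterior derivative is
  d(omega) = sum_{i < j} (∂f_j/∂x_i - ∂f_i/∂x_j) dx_i ∧ dx_j.
  coefficient of dx ∧ dy: ∂f_2/∂x - ∂f_1/∂y = ∂(y*(-y + 3*z))/∂x - ∂(-2*x*z - y)/∂y = 1
  coefficient of dx ∧ dz: ∂f_3/∂x - ∂f_1/∂z = ∂(2*y*z)/∂x - ∂(-2*x*z - y)/∂z = 2*x
  coefficient of dy ∧ dz: ∂f_3/∂y - ∂f_2/∂z = ∂(2*y*z)/∂y - ∂(y*(-y + 3*z))/∂z = -3*y + 2*z
Assembling: d(omega) = (1) dx ∧ dy + (2*x) dx ∧ dz + (-3*y + 2*z) dy ∧ dz.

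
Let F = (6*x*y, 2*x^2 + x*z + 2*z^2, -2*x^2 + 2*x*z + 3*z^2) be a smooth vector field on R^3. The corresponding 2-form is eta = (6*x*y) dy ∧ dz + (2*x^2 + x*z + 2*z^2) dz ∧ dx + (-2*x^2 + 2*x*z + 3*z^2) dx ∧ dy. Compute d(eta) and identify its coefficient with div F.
d(eta) = (2*x + 6*y + 6*z) dx ∧ dy ∧ dz; div F = 2*x + 6*y + 6*z

For a 2-form in R^3 of the form above, applying d gives a 3-form with coefficient ∂P/∂x + ∂Q/∂y + ∂R/∂z:
  ∂P/∂x = 6*y
  ∂Q/∂y = 0
  ∂R/∂z = 2*x + 6*z
Sum = 2*x + 6*y + 6*z, which is exactly div F.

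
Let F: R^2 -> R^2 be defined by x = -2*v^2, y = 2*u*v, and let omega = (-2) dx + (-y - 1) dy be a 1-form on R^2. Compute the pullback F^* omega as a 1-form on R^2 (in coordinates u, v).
F^* omega = (2*v*(-2*u*v - 1)) du + (-4*u^2*v - 2*u + 8*v) dv

Using F^*(f dg) = (f ∘ F) d(g ∘ F), substitute each coordinate x_i by F_i(u, v) in f_i, and replace dx_i by d F_i = (∂F_i/∂u) du + (∂F_i/∂v) dv.
  For the x component: f_1(F) = -2; d F_1 = (0) du + (-4*v) dv
  For the y component: f_2(F) = -2*u*v - 1; d F_2 = (2*v) du + (2*u) dv
Combining and collecting du, dv coefficients:
  coeff of du: 2*v*(-2*u*v - 1)
  coeff of dv: -4*u^2*v - 2*u + 8*v
F^* omega = (2*v*(-2*u*v - 1)) du + (-4*u^2*v - 2*u + 8*v) dv.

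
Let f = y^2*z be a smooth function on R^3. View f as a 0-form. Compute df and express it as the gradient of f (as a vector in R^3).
df = (0) dx + (2*y*z) dy + (y^2) dz; grad f = (0, 2*y*z, y^2)

For a 0-form f, d f = (∂f/∂x) dx + (∂f/∂y) dy + (∂f/∂z) dz. The components of the vector representation are exactly the entries of grad f in Cartesian coordinates:
  ∂f/∂x = 0
  ∂f/∂y = 2*y*z
  ∂f/∂z = y^2.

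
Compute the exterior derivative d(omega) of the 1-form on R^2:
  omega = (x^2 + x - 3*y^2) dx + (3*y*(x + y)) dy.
d(omega) = (9*y) dx ∧ dy

For a 1-form omega = sum_i f_i dx_i, the exterior derivative is
  d(omega) = sum_{i < j} (∂f_j/∂x_i - ∂f_i/∂x_j) dx_i ∧ dx_j.
  coefficient of dx ∧ dy: ∂f_2/∂x - ∂f_1/∂y = ∂(3*y*(x + y))/∂x - ∂(x^2 + x - 3*y^2)/∂y = 9*y
Assembling: d(omega) = (9*y) dx ∧ dy.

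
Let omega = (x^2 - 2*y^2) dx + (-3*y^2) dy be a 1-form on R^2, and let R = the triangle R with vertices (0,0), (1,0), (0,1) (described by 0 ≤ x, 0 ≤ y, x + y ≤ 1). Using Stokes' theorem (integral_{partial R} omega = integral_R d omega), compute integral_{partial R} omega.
integral_(partial R) omega = 2/3

Stokes: integral_partial_R omega = integral_R d omega with d omega = (∂Q/∂x - ∂P/∂y) dx ∧ dy.
  ∂Q/∂x = 0
  ∂P/∂y = -4*y
  integrand = ∂Q/∂x - ∂P/∂y = 4*y.
Integrating over R: integral_0^1 integral_0^{1-x} (4*y) dy dx = 2/3.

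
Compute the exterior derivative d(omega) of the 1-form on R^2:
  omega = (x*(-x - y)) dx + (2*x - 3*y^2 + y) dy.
d(omega) = (x + 2) dx ∧ dy

For a 1-form omega = sum_i f_i dx_i, the exterior derivative is
  d(omega) = sum_{i < j} (∂f_j/∂x_i - ∂f_i/∂x_j) dx_i ∧ dx_j.
  coefficient of dx ∧ dy: ∂f_2/∂x - ∂f_1/∂y = ∂(2*x - 3*y^2 + y)/∂x - ∂(x*(-x - y))/∂y = x + 2
Assembling: d(omega) = (x + 2) dx ∧ dy.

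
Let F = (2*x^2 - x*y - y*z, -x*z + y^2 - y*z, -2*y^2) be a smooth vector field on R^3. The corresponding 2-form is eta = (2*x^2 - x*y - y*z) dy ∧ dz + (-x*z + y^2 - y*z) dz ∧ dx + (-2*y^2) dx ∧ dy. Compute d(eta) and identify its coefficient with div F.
d(eta) = (4*x + y - z) dx ∧ dy ∧ dz; div F = 4*x + y - z

For a 2-form in R^3 of the form above, applying d gives a 3-form with coefficient ∂P/∂x + ∂Q/∂y + ∂R/∂z:
  ∂P/∂x = 4*x - y
  ∂Q/∂y = 2*y - z
  ∂R/∂z = 0
Sum = 4*x + y - z, which is exactly div F.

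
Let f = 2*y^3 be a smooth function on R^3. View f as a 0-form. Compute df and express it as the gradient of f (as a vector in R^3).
df = (0) dx + (6*y^2) dy + (0) dz; grad f = (0, 6*y^2, 0)

For a 0-form f, d f = (∂f/∂x) dx + (∂f/∂y) dy + (∂f/∂z) dz. The components of the vector representation are exactly the entries of grad f in Cartesian coordinates:
  ∂f/∂x = 0
  ∂f/∂y = 6*y^2
  ∂f/∂z = 0.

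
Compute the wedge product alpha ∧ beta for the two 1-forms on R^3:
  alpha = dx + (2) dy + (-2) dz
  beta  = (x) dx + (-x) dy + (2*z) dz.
alpha ∧ beta = (-3*x) dx ∧ dy + (2*x + 2*z) dx ∧ dz + (-2*x + 4*z) dy ∧ dz

Distribute the wedge, using dx_i ∧ dx_j = -dx_j ∧ dx_i and dx_i ∧ dx_i = 0. For each pair (i, j) with i < j, the coefficient of dx_i ∧ dx_j in alpha ∧ beta is (alpha_i * beta_j - alpha_j * beta_i). Collecting: alpha ∧ beta = (-3*x) dx ∧ dy + (2*x + 2*z) dx ∧ dz + (-2*x + 4*z) dy ∧ dz.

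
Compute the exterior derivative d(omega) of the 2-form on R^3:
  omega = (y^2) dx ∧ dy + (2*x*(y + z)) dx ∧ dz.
d(omega) = (-2*x) dx ∧ dy ∧ dz

For a 2-form omega = sum_{i<j} g_{ij} dx_i ∧ dx_j, the exterior derivative is
  d(omega) = sum_{i<j} d(g_{ij}) ∧ dx_i ∧ dx_j = sum_{i<j, k} (∂g_{ij}/∂x_k) dx_k ∧ dx_i ∧ dx_j.
Expand each term, using dx_k ∧ dx_i ∧ dx_j = sgn(permutation) dx_{(a)} ∧ dx_{(b)} ∧ dx_{(c)} with (a < b < c) sorted:
  d(2*x*(y + z)) includes (∂/∂y)(2*x*(y + z)) dy = (2*x) dy, which multiplied by dx ∧ dz gives (-2*x) dx ∧ dy ∧ dz
Collecting like 3-forms: d(omega) = (-2*x) dx ∧ dy ∧ dz.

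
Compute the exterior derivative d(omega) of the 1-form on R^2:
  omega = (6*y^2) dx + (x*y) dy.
d(omega) = (-11*y) dx ∧ dy

For a 1-form omega = sum_i f_i dx_i, the exterior derivative is
  d(omega) = sum_{i < j} (∂f_j/∂x_i - ∂f_i/∂x_j) dx_i ∧ dx_j.
  coefficient of dx ∧ dy: ∂f_2/∂x - ∂f_1/∂y = ∂(x*y)/∂x - ∂(6*y^2)/∂y = -11*y
Assembling: d(omega) = (-11*y) dx ∧ dy.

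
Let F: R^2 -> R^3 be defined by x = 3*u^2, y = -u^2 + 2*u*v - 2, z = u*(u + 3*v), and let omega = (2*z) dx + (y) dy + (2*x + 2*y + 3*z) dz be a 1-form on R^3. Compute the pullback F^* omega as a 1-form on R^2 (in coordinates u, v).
F^* omega = (28*u^3 + 77*u^2*v + 43*u*v^2 - 4*u - 16*v) du + (u*(19*u^2 + 43*u*v - 16)) dv

Using F^*(f dg) = (f ∘ F) d(g ∘ F), substitute each coordinate x_i by F_i(u, v) in f_i, and replace dx_i by d F_i = (∂F_i/∂u) du + (∂F_i/∂v) dv.
  For the x component: f_1(F) = 2*u*(u + 3*v); d F_1 = (6*u) du + (0) dv
  For the y component: f_2(F) = -u^2 + 2*u*v - 2; d F_2 = (-2*u + 2*v) du + (2*u) dv
  For the z component: f_3(F) = 7*u^2 + 13*u*v - 4; d F_3 = (2*u + 3*v) du + (3*u) dv
Combining and collecting du, dv coefficients:
  coeff of du: 28*u^3 + 77*u^2*v + 43*u*v^2 - 4*u - 16*v
  coeff of dv: u*(19*u^2 + 43*u*v - 16)
F^* omega = (28*u^3 + 77*u^2*v + 43*u*v^2 - 4*u - 16*v) du + (u*(19*u^2 + 43*u*v - 16)) dv.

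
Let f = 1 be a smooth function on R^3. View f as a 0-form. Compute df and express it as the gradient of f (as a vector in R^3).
df = (0) dx + (0) dy + (0) dz; grad f = (0, 0, 0)

For a 0-form f, d f = (∂f/∂x) dx + (∂f/∂y) dy + (∂f/∂z) dz. The components of the vector representation are exactly the entries of grad f in Cartesian coordinates:
  ∂f/∂x = 0
  ∂f/∂y = 0
  ∂f/∂z = 0.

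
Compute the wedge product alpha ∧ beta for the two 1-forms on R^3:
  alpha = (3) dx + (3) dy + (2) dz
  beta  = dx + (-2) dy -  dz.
alpha ∧ beta = (-9) dx ∧ dy + (-5) dx ∧ dz + (1) dy ∧ dz

Distribute the wedge, using dx_i ∧ dx_j = -dx_j ∧ dx_i and dx_i ∧ dx_i = 0. For each pair (i, j) with i < j, the coefficient of dx_i ∧ dx_j in alpha ∧ beta is (alpha_i * beta_j - alpha_j * beta_i). Collecting: alpha ∧ beta = (-9) dx ∧ dy + (-5) dx ∧ dz + (1) dy ∧ dz.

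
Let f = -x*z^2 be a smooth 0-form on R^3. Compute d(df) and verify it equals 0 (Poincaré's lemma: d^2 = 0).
d(df) = 0

Step 1: df = sum_i (∂f/∂x_i) dx_i = (-z^2) dx + (0) dy + (-2*x*z) dz.
Step 2: Apply d again. Using the 1-form formula, the coefficient of dx ∧ dy in d(df) is ∂^2 f/∂x ∂y - ∂^2 f/∂y ∂x = (0) - (0) = 0 (equality of mixed partials for smooth f).
Similarly for dx ∧ dz and dy ∧ dz — all coefficients vanish. So d(df) = 0.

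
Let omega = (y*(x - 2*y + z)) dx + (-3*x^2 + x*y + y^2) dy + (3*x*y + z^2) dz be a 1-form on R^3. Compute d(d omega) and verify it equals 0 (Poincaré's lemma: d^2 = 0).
d(d omega) = 0

Step 1: d omega = sum_{i<j} (∂f_j/∂x_i - ∂f_i/∂x_j) dx_i ∧ dx_j:
  coeff of dx ∧ dy: -7*x + 5*y - z
  coeff of dx ∧ dz: 2*y
  coeff of dy ∧ dz: 3*x
Step 2: Apply d again to each 2-form coefficient. The only possible 3-form in R^3 is dx ∧ dy ∧ dz, with coefficient
  ∂(coeff of dy∧dz)/∂x - ∂(coeff of dx∧dz)/∂y + ∂(coeff of dx∧dy)/∂z
  = ∂/∂x (3*x) - ∂/∂y (2*y) + ∂/∂z (-7*x + 5*y - z).
Each of these terms simplifies to sums of mixed partials that cancel in pairs. The result is 0 (by equality of mixed partials for smooth functions — Schwarz / Clairaut).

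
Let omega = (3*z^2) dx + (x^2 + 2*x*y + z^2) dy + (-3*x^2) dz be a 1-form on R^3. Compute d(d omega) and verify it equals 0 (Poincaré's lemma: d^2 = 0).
d(d omega) = 0

Step 1: d omega = sum_{i<j} (∂f_j/∂x_i - ∂f_i/∂x_j) dx_i ∧ dx_j:
  coeff of dx ∧ dy: 2*x + 2*y
  coeff of dx ∧ dz: -6*x - 6*z
  coeff of dy ∧ dz: -2*z
Step 2: Apply d again to each 2-form coefficient. The only possible 3-form in R^3 is dx ∧ dy ∧ dz, with coefficient
  ∂(coeff of dy∧dz)/∂x - ∂(coeff of dx∧dz)/∂y + ∂(coeff of dx∧dy)/∂z
  = ∂/∂x (-2*z) - ∂/∂y (-6*x - 6*z) + ∂/∂z (2*x + 2*y).
Each of these terms simplifies to sums of mixed partials that cancel in pairs. The result is 0 (by equality of mixed partials for smooth functions — Schwarz / Clairaut).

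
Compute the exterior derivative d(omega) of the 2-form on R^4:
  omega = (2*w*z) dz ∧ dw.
d(omega) = 0

For a 2-form omega = sum_{i<j} g_{ij} dx_i ∧ dx_j, the exterior derivative is
  d(omega) = sum_{i<j} d(g_{ij}) ∧ dx_i ∧ dx_j = sum_{i<j, k} (∂g_{ij}/∂x_k) dx_k ∧ dx_i ∧ dx_j.
Expand each term, using dx_k ∧ dx_i ∧ dx_j = sgn(permutation) dx_{(a)} ∧ dx_{(b)} ∧ dx_{(c)} with (a < b < c) sorted:

Collecting like 3-forms: d(omega) = 0.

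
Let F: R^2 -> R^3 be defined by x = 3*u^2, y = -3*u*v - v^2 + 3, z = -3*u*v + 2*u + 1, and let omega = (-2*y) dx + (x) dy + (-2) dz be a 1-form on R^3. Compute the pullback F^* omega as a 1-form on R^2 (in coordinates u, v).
F^* omega = (27*u^2*v + 12*u*v^2 - 36*u + 6*v - 4) du + (3*u*(-3*u^2 - 2*u*v + 2)) dv

Using F^*(f dg) = (f ∘ F) d(g ∘ F), substitute each coordinate x_i by F_i(u, v) in f_i, and replace dx_i by d F_i = (∂F_i/∂u) du + (∂F_i/∂v) dv.
  For the x component: f_1(F) = 6*u*v + 2*v^2 - 6; d F_1 = (6*u) du + (0) dv
  For the y component: f_2(F) = 3*u^2; d F_2 = (-3*v) du + (-3*u - 2*v) dv
  For the z component: f_3(F) = -2; d F_3 = (2 - 3*v) du + (-3*u) dv
Combining and collecting du, dv coefficients:
  coeff of du: 27*u^2*v + 12*u*v^2 - 36*u + 6*v - 4
  coeff of dv: 3*u*(-3*u^2 - 2*u*v + 2)
F^* omega = (27*u^2*v + 12*u*v^2 - 36*u + 6*v - 4) du + (3*u*(-3*u^2 - 2*u*v + 2)) dv.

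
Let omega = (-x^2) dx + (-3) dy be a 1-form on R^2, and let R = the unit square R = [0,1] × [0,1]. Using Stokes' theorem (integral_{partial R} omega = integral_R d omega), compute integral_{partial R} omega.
integral_(partial R) omega = 0

Stokes: integral_partial_R omega = integral_R d omega with d omega = (∂Q/∂x - ∂P/∂y) dx ∧ dy.
  ∂Q/∂x = 0
  ∂P/∂y = 0
  integrand = ∂Q/∂x - ∂P/∂y = 0.
Integrating over R: integral_0^1 integral_0^1 (0) dx dy = 0.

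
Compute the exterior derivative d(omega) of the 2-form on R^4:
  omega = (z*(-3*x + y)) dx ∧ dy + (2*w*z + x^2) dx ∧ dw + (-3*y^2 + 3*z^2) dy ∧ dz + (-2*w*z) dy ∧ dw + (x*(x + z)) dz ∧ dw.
d(omega) = (-3*x + y) dx ∧ dy ∧ dz + (-2*w + 2*x + z) dx ∧ dz ∧ dw + (2*w) dy ∧ dz ∧ dw

For a 2-form omega = sum_{i<j} g_{ij} dx_i ∧ dx_j, the exterior derivative is
  d(omega) = sum_{i<j} d(g_{ij}) ∧ dx_i ∧ dx_j = sum_{i<j, k} (∂g_{ij}/∂x_k) dx_k ∧ dx_i ∧ dx_j.
Expand each term, using dx_k ∧ dx_i ∧ dx_j = sgn(permutation) dx_{(a)} ∧ dx_{(b)} ∧ dx_{(c)} with (a < b < c) sorted:
  d(z*(-3*x + y)) includes (∂/∂z)(z*(-3*x + y)) dz = (-3*x + y) dz, which multiplied by dx ∧ dy gives (-3*x + y) dx ∧ dy ∧ dz
  d(2*w*z + x^2) includes (∂/∂z)(2*w*z + x^2) dz = (2*w) dz, which multiplied by dx ∧ dw gives (-2*w) dx ∧ dz ∧ dw
  d(-2*w*z) includes (∂/∂z)(-2*w*z) dz = (-2*w) dz, which multiplied by dy ∧ dw gives (2*w) dy ∧ dz ∧ dw
  d(x*(x + z)) includes (∂/∂x)(x*(x + z)) dx = (2*x + z) dx, which multiplied by dz ∧ dw gives (2*x + z) dx ∧ dz ∧ dw
Collecting like 3-forms: d(omega) = (-3*x + y) dx ∧ dy ∧ dz + (-2*w + 2*x + z) dx ∧ dz ∧ dw + (2*w) dy ∧ dz ∧ dw.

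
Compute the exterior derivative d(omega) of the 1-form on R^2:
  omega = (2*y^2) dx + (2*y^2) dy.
d(omega) = (-4*y) dx ∧ dy

For a 1-form omega = sum_i f_i dx_i, the exterior derivative is
  d(omega) = sum_{i < j} (∂f_j/∂x_i - ∂f_i/∂x_j) dx_i ∧ dx_j.
  coefficient of dx ∧ dy: ∂f_2/∂x - ∂f_1/∂y = ∂(2*y^2)/∂x - ∂(2*y^2)/∂y = -4*y
Assembling: d(omega) = (-4*y) dx ∧ dy.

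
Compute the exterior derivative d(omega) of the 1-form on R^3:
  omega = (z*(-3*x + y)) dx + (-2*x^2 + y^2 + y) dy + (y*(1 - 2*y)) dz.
d(omega) = (-4*x - z) dx ∧ dy + (3*x - y) dx ∧ dz + (1 - 4*y) dy ∧ dz

For a 1-form omega = sum_i f_i dx_i, the exterior derivative is
  d(omega) = sum_{i < j} (∂f_j/∂x_i - ∂f_i/∂x_j) dx_i ∧ dx_j.
  coefficient of dx ∧ dy: ∂f_2/∂x - ∂f_1/∂y = ∂(-2*x^2 + y^2 + y)/∂x - ∂(z*(-3*x + y))/∂y = -4*x - z
  coefficient of dx ∧ dz: ∂f_3/∂x - ∂f_1/∂z = ∂(y*(1 - 2*y))/∂x - ∂(z*(-3*x + y))/∂z = 3*x - y
  coefficient of dy ∧ dz: ∂f_3/∂y - ∂f_2/∂z = ∂(y*(1 - 2*y))/∂y - ∂(-2*x^2 + y^2 + y)/∂z = 1 - 4*y
Assembling: d(omega) = (-4*x - z) dx ∧ dy + (3*x - y) dx ∧ dz + (1 - 4*y) dy ∧ dz.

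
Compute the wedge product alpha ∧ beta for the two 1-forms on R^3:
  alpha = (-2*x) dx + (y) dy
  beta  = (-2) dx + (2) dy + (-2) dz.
alpha ∧ beta = (-4*x + 2*y) dx ∧ dy + (4*x) dx ∧ dz + (-2*y) dy ∧ dz

Distribute the wedge, using dx_i ∧ dx_j = -dx_j ∧ dx_i and dx_i ∧ dx_i = 0. For each pair (i, j) with i < j, the coefficient of dx_i ∧ dx_j in alpha ∧ beta is (alpha_i * beta_j - alpha_j * beta_i). Collecting: alpha ∧ beta = (-4*x + 2*y) dx ∧ dy + (4*x) dx ∧ dz + (-2*y) dy ∧ dz.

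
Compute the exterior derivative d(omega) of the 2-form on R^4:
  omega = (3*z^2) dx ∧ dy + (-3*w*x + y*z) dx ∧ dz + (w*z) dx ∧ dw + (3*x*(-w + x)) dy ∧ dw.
d(omega) = (5*z) dx ∧ dy ∧ dz + (-w - 3*x) dx ∧ dz ∧ dw + (-3*w + 6*x) dx ∧ dy ∧ dw

For a 2-form omega = sum_{i<j} g_{ij} dx_i ∧ dx_j, the exterior derivative is
  d(omega) = sum_{i<j} d(g_{ij}) ∧ dx_i ∧ dx_j = sum_{i<j, k} (∂g_{ij}/∂x_k) dx_k ∧ dx_i ∧ dx_j.
Expand each term, using dx_k ∧ dx_i ∧ dx_j = sgn(permutation) dx_{(a)} ∧ dx_{(b)} ∧ dx_{(c)} with (a < b < c) sorted:
  d(3*z^2) includes (∂/∂z)(3*z^2) dz = (6*z) dz, which multiplied by dx ∧ dy gives (6*z) dx ∧ dy ∧ dz
  d(-3*w*x + y*z) includes (∂/∂y)(-3*w*x + y*z) dy = (z) dy, which multiplied by dx ∧ dz gives (-z) dx ∧ dy ∧ dz
  d(-3*w*x + y*z) includes (∂/∂w)(-3*w*x + y*z) dw = (-3*x) dw, which multiplied by dx ∧ dz gives (-3*x) dx ∧ dz ∧ dw
  d(w*z) includes (∂/∂z)(w*z) dz = (w) dz, which multiplied by dx ∧ dw gives (-w) dx ∧ dz ∧ dw
  d(3*x*(-w + x)) includes (∂/∂x)(3*x*(-w + x)) dx = (-3*w + 6*x) dx, which multiplied by dy ∧ dw gives (-3*w + 6*x) dx ∧ dy ∧ dw
Collecting like 3-forms: d(omega) = (5*z) dx ∧ dy ∧ dz + (-w - 3*x) dx ∧ dz ∧ dw + (-3*w + 6*x) dx ∧ dy ∧ dw.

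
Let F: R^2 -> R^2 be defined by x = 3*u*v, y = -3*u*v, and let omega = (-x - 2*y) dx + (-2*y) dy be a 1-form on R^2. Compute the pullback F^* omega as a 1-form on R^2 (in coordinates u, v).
F^* omega = (-9*u*v^2) du + (-9*u^2*v) dv

Using F^*(f dg) = (f ∘ F) d(g ∘ F), substitute each coordinate x_i by F_i(u, v) in f_i, and replace dx_i by d F_i = (∂F_i/∂u) du + (∂F_i/∂v) dv.
  For the x component: f_1(F) = 3*u*v; d F_1 = (3*v) du + (3*u) dv
  For the y component: f_2(F) = 6*u*v; d F_2 = (-3*v) du + (-3*u) dv
Combining and collecting du, dv coefficients:
  coeff of du: -9*u*v^2
  coeff of dv: -9*u^2*v
F^* omega = (-9*u*v^2) du + (-9*u^2*v) dv.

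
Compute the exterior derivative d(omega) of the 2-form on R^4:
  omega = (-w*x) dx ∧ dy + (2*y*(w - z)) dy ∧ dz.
d(omega) = (-x) dx ∧ dy ∧ dw + (2*y) dy ∧ dz ∧ dw

For a 2-form omega = sum_{i<j} g_{ij} dx_i ∧ dx_j, the exterior derivative is
  d(omega) = sum_{i<j} d(g_{ij}) ∧ dx_i ∧ dx_j = sum_{i<j, k} (∂g_{ij}/∂x_k) dx_k ∧ dx_i ∧ dx_j.
Expand each term, using dx_k ∧ dx_i ∧ dx_j = sgn(permutation) dx_{(a)} ∧ dx_{(b)} ∧ dx_{(c)} with (a < b < c) sorted:
  d(-w*x) includes (∂/∂w)(-w*x) dw = (-x) dw, which multiplied by dx ∧ dy gives (-x) dx ∧ dy ∧ dw
  d(2*y*(w - z)) includes (∂/∂w)(2*y*(w - z)) dw = (2*y) dw, which multiplied by dy ∧ dz gives (2*y) dy ∧ dz ∧ dw
Collecting like 3-forms: d(omega) = (-x) dx ∧ dy ∧ dw + (2*y) dy ∧ dz ∧ dw.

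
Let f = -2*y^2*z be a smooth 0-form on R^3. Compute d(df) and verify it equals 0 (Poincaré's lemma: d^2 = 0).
d(df) = 0

Step 1: df = sum_i (∂f/∂x_i) dx_i = (0) dx + (-4*y*z) dy + (-2*y^2) dz.
Step 2: Apply d again. Using the 1-form formula, the coefficient of dx ∧ dy in d(df) is ∂^2 f/∂x ∂y - ∂^2 f/∂y ∂x = (0) - (0) = 0 (equality of mixed partials for smooth f).
Similarly for dx ∧ dz and dy ∧ dz — all coefficients vanish. So d(df) = 0.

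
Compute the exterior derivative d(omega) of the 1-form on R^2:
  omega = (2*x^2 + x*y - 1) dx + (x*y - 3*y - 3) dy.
d(omega) = (-x + y) dx ∧ dy

For a 1-form omega = sum_i f_i dx_i, the exterior derivative is
  d(omega) = sum_{i < j} (∂f_j/∂x_i - ∂f_i/∂x_j) dx_i ∧ dx_j.
  coefficient of dx ∧ dy: ∂f_2/∂x - ∂f_1/∂y = ∂(x*y - 3*y - 3)/∂x - ∂(2*x^2 + x*y - 1)/∂y = -x + y
Assembling: d(omega) = (-x + y) dx ∧ dy.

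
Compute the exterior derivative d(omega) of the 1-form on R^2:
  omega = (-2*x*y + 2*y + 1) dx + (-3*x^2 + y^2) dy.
d(omega) = (-4*x - 2) dx ∧ dy

For a 1-form omega = sum_i f_i dx_i, the exterior derivative is
  d(omega) = sum_{i < j} (∂f_j/∂x_i - ∂f_i/∂x_j) dx_i ∧ dx_j.
  coefficient of dx ∧ dy: ∂f_2/∂x - ∂f_1/∂y = ∂(-3*x^2 + y^2)/∂x - ∂(-2*x*y + 2*y + 1)/∂y = -4*x - 2
Assembling: d(omega) = (-4*x - 2) dx ∧ dy.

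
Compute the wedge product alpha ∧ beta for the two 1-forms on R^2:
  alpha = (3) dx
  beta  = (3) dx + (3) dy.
alpha ∧ beta = (9) dx ∧ dy

Distribute the wedge, using dx_i ∧ dx_j = -dx_j ∧ dx_i and dx_i ∧ dx_i = 0. For each pair (i, j) with i < j, the coefficient of dx_i ∧ dx_j in alpha ∧ beta is (alpha_i * beta_j - alpha_j * beta_i). Collecting: alpha ∧ beta = (9) dx ∧ dy.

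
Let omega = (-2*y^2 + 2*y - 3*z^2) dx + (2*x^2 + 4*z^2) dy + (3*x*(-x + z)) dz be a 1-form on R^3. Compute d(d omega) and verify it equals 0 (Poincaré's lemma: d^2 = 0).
d(d omega) = 0

Step 1: d omega = sum_{i<j} (∂f_j/∂x_i - ∂f_i/∂x_j) dx_i ∧ dx_j:
  coeff of dx ∧ dy: 4*x + 4*y - 2
  coeff of dx ∧ dz: -6*x + 9*z
  coeff of dy ∧ dz: -8*z
Step 2: Apply d again to each 2-form coefficient. The only possible 3-form in R^3 is dx ∧ dy ∧ dz, with coefficient
  ∂(coeff of dy∧dz)/∂x - ∂(coeff of dx∧dz)/∂y + ∂(coeff of dx∧dy)/∂z
  = ∂/∂x (-8*z) - ∂/∂y (-6*x + 9*z) + ∂/∂z (4*x + 4*y - 2).
Each of these terms simplifies to sums of mixed partials that cancel in pairs. The result is 0 (by equality of mixed partials for smooth functions — Schwarz / Clairaut).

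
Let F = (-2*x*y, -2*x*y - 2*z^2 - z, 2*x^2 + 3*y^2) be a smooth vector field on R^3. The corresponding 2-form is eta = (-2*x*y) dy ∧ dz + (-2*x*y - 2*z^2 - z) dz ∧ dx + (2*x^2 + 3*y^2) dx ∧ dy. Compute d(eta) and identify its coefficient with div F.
d(eta) = (-2*x - 2*y) dx ∧ dy ∧ dz; div F = -2*x - 2*y

For a 2-form in R^3 of the form above, applying d gives a 3-form with coefficient ∂P/∂x + ∂Q/∂y + ∂R/∂z:
  ∂P/∂x = -2*y
  ∂Q/∂y = -2*x
  ∂R/∂z = 0
Sum = -2*x - 2*y, which is exactly div F.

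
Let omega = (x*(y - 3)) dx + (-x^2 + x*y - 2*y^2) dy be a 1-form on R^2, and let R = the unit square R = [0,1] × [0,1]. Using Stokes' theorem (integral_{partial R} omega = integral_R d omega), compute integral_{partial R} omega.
integral_(partial R) omega = -1

Stokes: integral_partial_R omega = integral_R d omega with d omega = (∂Q/∂x - ∂P/∂y) dx ∧ dy.
  ∂Q/∂x = -2*x + y
  ∂P/∂y = x
  integrand = ∂Q/∂x - ∂P/∂y = -3*x + y.
Integrating over R: integral_0^1 integral_0^1 (-3*x + y) dx dy = -1.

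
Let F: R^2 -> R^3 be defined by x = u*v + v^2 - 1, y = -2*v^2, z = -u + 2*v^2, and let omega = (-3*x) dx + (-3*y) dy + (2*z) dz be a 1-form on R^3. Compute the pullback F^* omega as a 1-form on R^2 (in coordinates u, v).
F^* omega = (-3*u*v^2 + 2*u - 3*v^3 - 4*v^2 + 3*v) du + (-3*u^2*v - 9*u*v^2 - 8*u*v + 3*u - 14*v^3 + 6*v) dv

Using F^*(f dg) = (f ∘ F) d(g ∘ F), substitute each coordinate x_i by F_i(u, v) in f_i, and replace dx_i by d F_i = (∂F_i/∂u) du + (∂F_i/∂v) dv.
  For the x component: f_1(F) = -3*u*v - 3*v^2 + 3; d F_1 = (v) du + (u + 2*v) dv
  For the y component: f_2(F) = 6*v^2; d F_2 = (0) du + (-4*v) dv
  For the z component: f_3(F) = -2*u + 4*v^2; d F_3 = (-1) du + (4*v) dv
Combining and collecting du, dv coefficients:
  coeff of du: -3*u*v^2 + 2*u - 3*v^3 - 4*v^2 + 3*v
  coeff of dv: -3*u^2*v - 9*u*v^2 - 8*u*v + 3*u - 14*v^3 + 6*v
F^* omega = (-3*u*v^2 + 2*u - 3*v^3 - 4*v^2 + 3*v) du + (-3*u^2*v - 9*u*v^2 - 8*u*v + 3*u - 14*v^3 + 6*v) dv.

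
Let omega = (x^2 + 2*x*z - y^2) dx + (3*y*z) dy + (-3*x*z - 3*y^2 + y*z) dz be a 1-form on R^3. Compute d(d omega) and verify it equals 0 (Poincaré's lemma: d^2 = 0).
d(d omega) = 0

Step 1: d omega = sum_{i<j} (∂f_j/∂x_i - ∂f_i/∂x_j) dx_i ∧ dx_j:
  coeff of dx ∧ dy: 2*y
  coeff of dx ∧ dz: -2*x - 3*z
  coeff of dy ∧ dz: -9*y + z
Step 2: Apply d again to each 2-form coefficient. The only possible 3-form in R^3 is dx ∧ dy ∧ dz, with coefficient
  ∂(coeff of dy∧dz)/∂x - ∂(coeff of dx∧dz)/∂y + ∂(coeff of dx∧dy)/∂z
  = ∂/∂x (-9*y + z) - ∂/∂y (-2*x - 3*z) + ∂/∂z (2*y).
Each of these terms simplifies to sums of mixed partials that cancel in pairs. The result is 0 (by equality of mixed partials for smooth functions — Schwarz / Clairaut).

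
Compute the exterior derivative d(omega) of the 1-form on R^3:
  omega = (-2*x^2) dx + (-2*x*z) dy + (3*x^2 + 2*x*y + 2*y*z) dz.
d(omega) = (-2*z) dx ∧ dy + (6*x + 2*y) dx ∧ dz + (4*x + 2*z) dy ∧ dz

For a 1-form omega = sum_i f_i dx_i, the exterior derivative is
  d(omega) = sum_{i < j} (∂f_j/∂x_i - ∂f_i/∂x_j) dx_i ∧ dx_j.
  coefficient of dx ∧ dy: ∂f_2/∂x - ∂f_1/∂y = ∂(-2*x*z)/∂x - ∂(-2*x^2)/∂y = -2*z
  coefficient of dx ∧ dz: ∂f_3/∂x - ∂f_1/∂z = ∂(3*x^2 + 2*x*y + 2*y*z)/∂x - ∂(-2*x^2)/∂z = 6*x + 2*y
  coefficient of dy ∧ dz: ∂f_3/∂y - ∂f_2/∂z = ∂(3*x^2 + 2*x*y + 2*y*z)/∂y - ∂(-2*x*z)/∂z = 4*x + 2*z
Assembling: d(omega) = (-2*z) dx ∧ dy + (6*x + 2*y) dx ∧ dz + (4*x + 2*z) dy ∧ dz.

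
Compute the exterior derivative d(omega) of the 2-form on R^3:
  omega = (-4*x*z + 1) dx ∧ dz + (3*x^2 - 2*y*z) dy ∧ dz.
d(omega) = (6*x) dx ∧ dy ∧ dz

For a 2-form omega = sum_{i<j} g_{ij} dx_i ∧ dx_j, the exterior derivative is
  d(omega) = sum_{i<j} d(g_{ij}) ∧ dx_i ∧ dx_j = sum_{i<j, k} (∂g_{ij}/∂x_k) dx_k ∧ dx_i ∧ dx_j.
Expand each term, using dx_k ∧ dx_i ∧ dx_j = sgn(permutation) dx_{(a)} ∧ dx_{(b)} ∧ dx_{(c)} with (a < b < c) sorted:
  d(3*x^2 - 2*y*z) includes (∂/∂x)(3*x^2 - 2*y*z) dx = (6*x) dx, which multiplied by dy ∧ dz gives (6*x) dx ∧ dy ∧ dz
Collecting like 3-forms: d(omega) = (6*x) dx ∧ dy ∧ dz.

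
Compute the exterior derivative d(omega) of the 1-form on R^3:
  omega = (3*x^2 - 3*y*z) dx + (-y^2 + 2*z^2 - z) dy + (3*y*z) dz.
d(omega) = (3*z) dx ∧ dy + (3*y) dx ∧ dz + (1 - z) dy ∧ dz

For a 1-form omega = sum_i f_i dx_i, the exterior derivative is
  d(omega) = sum_{i < j} (∂f_j/∂x_i - ∂f_i/∂x_j) dx_i ∧ dx_j.
  coefficient of dx ∧ dy: ∂f_2/∂x - ∂f_1/∂y = ∂(-y^2 + 2*z^2 - z)/∂x - ∂(3*x^2 - 3*y*z)/∂y = 3*z
  coefficient of dx ∧ dz: ∂f_3/∂x - ∂f_1/∂z = ∂(3*y*z)/∂x - ∂(3*x^2 - 3*y*z)/∂z = 3*y
  coefficient of dy ∧ dz: ∂f_3/∂y - ∂f_2/∂z = ∂(3*y*z)/∂y - ∂(-y^2 + 2*z^2 - z)/∂z = 1 - z
Assembling: d(omega) = (3*z) dx ∧ dy + (3*y) dx ∧ dz + (1 - z) dy ∧ dz.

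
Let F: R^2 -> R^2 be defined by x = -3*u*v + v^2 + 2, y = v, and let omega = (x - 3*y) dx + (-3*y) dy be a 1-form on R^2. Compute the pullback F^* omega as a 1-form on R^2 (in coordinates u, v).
F^* omega = (3*v*(3*u*v - v^2 + 3*v - 2)) du + (9*u^2*v - 9*u*v^2 + 9*u*v - 6*u + 2*v^3 - 6*v^2 + v) dv

Using F^*(f dg) = (f ∘ F) d(g ∘ F), substitute each coordinate x_i by F_i(u, v) in f_i, and replace dx_i by d F_i = (∂F_i/∂u) du + (∂F_i/∂v) dv.
  For the x component: f_1(F) = -3*u*v + v^2 - 3*v + 2; d F_1 = (-3*v) du + (-3*u + 2*v) dv
  For the y component: f_2(F) = -3*v; d F_2 = (0) du + (1) dv
Combining and collecting du, dv coefficients:
  coeff of du: 3*v*(3*u*v - v^2 + 3*v - 2)
  coeff of dv: 9*u^2*v - 9*u*v^2 + 9*u*v - 6*u + 2*v^3 - 6*v^2 + v
F^* omega = (3*v*(3*u*v - v^2 + 3*v - 2)) du + (9*u^2*v - 9*u*v^2 + 9*u*v - 6*u + 2*v^3 - 6*v^2 + v) dv.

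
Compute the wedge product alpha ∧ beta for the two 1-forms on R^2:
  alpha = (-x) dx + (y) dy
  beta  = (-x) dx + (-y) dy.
alpha ∧ beta = (2*x*y) dx ∧ dy

Distribute the wedge, using dx_i ∧ dx_j = -dx_j ∧ dx_i and dx_i ∧ dx_i = 0. For each pair (i, j) with i < j, the coefficient of dx_i ∧ dx_j in alpha ∧ beta is (alpha_i * beta_j - alpha_j * beta_i). Collecting: alpha ∧ beta = (2*x*y) dx ∧ dy.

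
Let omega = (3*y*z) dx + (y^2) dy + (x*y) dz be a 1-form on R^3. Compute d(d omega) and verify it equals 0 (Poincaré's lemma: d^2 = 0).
d(d omega) = 0

Step 1: d omega = sum_{i<j} (∂f_j/∂x_i - ∂f_i/∂x_j) dx_i ∧ dx_j:
  coeff of dx ∧ dy: -3*z
  coeff of dx ∧ dz: -2*y
  coeff of dy ∧ dz: x
Step 2: Apply d again to each 2-form coefficient. The only possible 3-form in R^3 is dx ∧ dy ∧ dz, with coefficient
  ∂(coeff of dy∧dz)/∂x - ∂(coeff of dx∧dz)/∂y + ∂(coeff of dx∧dy)/∂z
  = ∂/∂x (x) - ∂/∂y (-2*y) + ∂/∂z (-3*z).
Each of these terms simplifies to sums of mixed partials that cancel in pairs. The result is 0 (by equality of mixed partials for smooth functions — Schwarz / Clairaut).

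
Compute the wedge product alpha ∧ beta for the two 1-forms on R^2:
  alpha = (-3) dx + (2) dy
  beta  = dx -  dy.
alpha ∧ beta = (1) dx ∧ dy

Distribute the wedge, using dx_i ∧ dx_j = -dx_j ∧ dx_i and dx_i ∧ dx_i = 0. For each pair (i, j) with i < j, the coefficient of dx_i ∧ dx_j in alpha ∧ beta is (alpha_i * beta_j - alpha_j * beta_i). Collecting: alpha ∧ beta = (1) dx ∧ dy.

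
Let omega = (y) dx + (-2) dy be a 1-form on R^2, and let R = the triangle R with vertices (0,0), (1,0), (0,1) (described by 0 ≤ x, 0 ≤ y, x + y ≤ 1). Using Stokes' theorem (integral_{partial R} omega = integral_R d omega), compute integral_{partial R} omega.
integral_(partial R) omega = -1/2

Stokes: integral_partial_R omega = integral_R d omega with d omega = (∂Q/∂x - ∂P/∂y) dx ∧ dy.
  ∂Q/∂x = 0
  ∂P/∂y = 1
  integrand = ∂Q/∂x - ∂P/∂y = -1.
Integrating over R: integral_0^1 integral_0^{1-x} (-1) dy dx = -1/2.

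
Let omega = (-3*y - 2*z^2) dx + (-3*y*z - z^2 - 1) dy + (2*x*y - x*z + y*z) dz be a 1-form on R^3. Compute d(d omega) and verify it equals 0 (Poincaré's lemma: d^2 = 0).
d(d omega) = 0

Step 1: d omega = sum_{i<j} (∂f_j/∂x_i - ∂f_i/∂x_j) dx_i ∧ dx_j:
  coeff of dx ∧ dy: 3
  coeff of dx ∧ dz: 2*y + 3*z
  coeff of dy ∧ dz: 2*x + 3*y + 3*z
Step 2: Apply d again to each 2-form coefficient. The only possible 3-form in R^3 is dx ∧ dy ∧ dz, with coefficient
  ∂(coeff of dy∧dz)/∂x - ∂(coeff of dx∧dz)/∂y + ∂(coeff of dx∧dy)/∂z
  = ∂/∂x (2*x + 3*y + 3*z) - ∂/∂y (2*y + 3*z) + ∂/∂z (3).
Each of these terms simplifies to sums of mixed partials that cancel in pairs. The result is 0 (by equality of mixed partials for smooth functions — Schwarz / Clairaut).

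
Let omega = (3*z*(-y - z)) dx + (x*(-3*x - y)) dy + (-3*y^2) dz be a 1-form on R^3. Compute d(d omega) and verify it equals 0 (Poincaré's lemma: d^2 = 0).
d(d omega) = 0

Step 1: d omega = sum_{i<j} (∂f_j/∂x_i - ∂f_i/∂x_j) dx_i ∧ dx_j:
  coeff of dx ∧ dy: -6*x - y + 3*z
  coeff of dx ∧ dz: 3*y + 6*z
  coeff of dy ∧ dz: -6*y
Step 2: Apply d again to each 2-form coefficient. The only possible 3-form in R^3 is dx ∧ dy ∧ dz, with coefficient
  ∂(coeff of dy∧dz)/∂x - ∂(coeff of dx∧dz)/∂y + ∂(coeff of dx∧dy)/∂z
  = ∂/∂x (-6*y) - ∂/∂y (3*y + 6*z) + ∂/∂z (-6*x - y + 3*z).
Each of these terms simplifies to sums of mixed partials that cancel in pairs. The result is 0 (by equality of mixed partials for smooth functions — Schwarz / Clairaut).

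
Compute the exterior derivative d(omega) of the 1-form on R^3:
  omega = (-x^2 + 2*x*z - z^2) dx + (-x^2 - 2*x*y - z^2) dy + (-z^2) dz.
d(omega) = (-2*x - 2*y) dx ∧ dy + (-2*x + 2*z) dx ∧ dz + (2*z) dy ∧ dz

For a 1-form omega = sum_i f_i dx_i, the exterior derivative is
  d(omega) = sum_{i < j} (∂f_j/∂x_i - ∂f_i/∂x_j) dx_i ∧ dx_j.
  coefficient of dx ∧ dy: ∂f_2/∂x - ∂f_1/∂y = ∂(-x^2 - 2*x*y - z^2)/∂x - ∂(-x^2 + 2*x*z - z^2)/∂y = -2*x - 2*y
  coefficient of dx ∧ dz: ∂f_3/∂x - ∂f_1/∂z = ∂(-z^2)/∂x - ∂(-x^2 + 2*x*z - z^2)/∂z = -2*x + 2*z
  coefficient of dy ∧ dz: ∂f_3/∂y - ∂f_2/∂z = ∂(-z^2)/∂y - ∂(-x^2 - 2*x*y - z^2)/∂z = 2*z
Assembling: d(omega) = (-2*x - 2*y) dx ∧ dy + (-2*x + 2*z) dx ∧ dz + (2*z) dy ∧ dz.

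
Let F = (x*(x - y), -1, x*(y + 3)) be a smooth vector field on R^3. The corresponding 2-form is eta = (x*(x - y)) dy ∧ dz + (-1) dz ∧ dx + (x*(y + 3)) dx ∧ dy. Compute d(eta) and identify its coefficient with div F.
d(eta) = (2*x - y) dx ∧ dy ∧ dz; div F = 2*x - y

For a 2-form in R^3 of the form above, applying d gives a 3-form with coefficient ∂P/∂x + ∂Q/∂y + ∂R/∂z:
  ∂P/∂x = 2*x - y
  ∂Q/∂y = 0
  ∂R/∂z = 0
Sum = 2*x - y, which is exactly div F.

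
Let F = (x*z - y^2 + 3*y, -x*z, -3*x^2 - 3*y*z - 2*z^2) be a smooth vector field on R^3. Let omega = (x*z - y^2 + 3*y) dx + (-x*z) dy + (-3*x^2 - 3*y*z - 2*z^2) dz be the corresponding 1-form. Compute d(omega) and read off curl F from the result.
d(omega) = (x - 3*z) dy ∧ dz + (7*x) dz ∧ dx + (2*y - z - 3) dx ∧ dy; curl F = (x - 3*z, 7*x, 2*y - z - 3)

d omega = sum_{i<j} (∂f_j/∂x_i - ∂f_i/∂x_j) dx_i ∧ dx_j. Under the identification (dy ∧ dz, dz ∧ dx, dx ∧ dy) ↔ (e_x, e_y, e_z), the coefficients are exactly the components of curl F. Compute:
  ∂R/∂y - ∂Q/∂z = (-3*z) - (-x) = x - 3*z
  ∂P/∂z - ∂R/∂x = (x) - (-6*x) = 7*x
  ∂Q/∂x - ∂P/∂y = (-z) - (3 - 2*y) = 2*y - z - 3.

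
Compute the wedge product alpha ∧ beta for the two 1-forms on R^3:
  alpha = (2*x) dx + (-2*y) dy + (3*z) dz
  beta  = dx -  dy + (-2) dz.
alpha ∧ beta = (-2*x + 2*y) dx ∧ dy + (-4*x - 3*z) dx ∧ dz + (4*y + 3*z) dy ∧ dz

Distribute the wedge, using dx_i ∧ dx_j = -dx_j ∧ dx_i and dx_i ∧ dx_i = 0. For each pair (i, j) with i < j, the coefficient of dx_i ∧ dx_j in alpha ∧ beta is (alpha_i * beta_j - alpha_j * beta_i). Collecting: alpha ∧ beta = (-2*x + 2*y) dx ∧ dy + (-4*x - 3*z) dx ∧ dz + (4*y + 3*z) dy ∧ dz.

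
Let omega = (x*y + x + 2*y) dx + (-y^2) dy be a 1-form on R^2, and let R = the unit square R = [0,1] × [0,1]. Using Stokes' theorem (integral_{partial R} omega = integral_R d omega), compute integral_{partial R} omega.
integral_(partial R) omega = -5/2

Stokes: integral_partial_R omega = integral_R d omega with d omega = (∂Q/∂x - ∂P/∂y) dx ∧ dy.
  ∂Q/∂x = 0
  ∂P/∂y = x + 2
  integrand = ∂Q/∂x - ∂P/∂y = -x - 2.
Integrating over R: integral_0^1 integral_0^1 (-x - 2) dx dy = -5/2.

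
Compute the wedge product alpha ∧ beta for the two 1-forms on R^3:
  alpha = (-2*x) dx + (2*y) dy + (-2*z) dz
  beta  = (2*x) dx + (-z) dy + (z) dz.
alpha ∧ beta = (2*x*(-2*y + z)) dx ∧ dy + (2*x*z) dx ∧ dz + (2*z*(y - z)) dy ∧ dz

Distribute the wedge, using dx_i ∧ dx_j = -dx_j ∧ dx_i and dx_i ∧ dx_i = 0. For each pair (i, j) with i < j, the coefficient of dx_i ∧ dx_j in alpha ∧ beta is (alpha_i * beta_j - alpha_j * beta_i). Collecting: alpha ∧ beta = (2*x*(-2*y + z)) dx ∧ dy + (2*x*z) dx ∧ dz + (2*z*(y - z)) dy ∧ dz.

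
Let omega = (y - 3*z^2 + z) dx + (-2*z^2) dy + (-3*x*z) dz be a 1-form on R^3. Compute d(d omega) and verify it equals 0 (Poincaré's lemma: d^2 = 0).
d(d omega) = 0

Step 1: d omega = sum_{i<j} (∂f_j/∂x_i - ∂f_i/∂x_j) dx_i ∧ dx_j:
  coeff of dx ∧ dy: -1
  coeff of dx ∧ dz: 3*z - 1
  coeff of dy ∧ dz: 4*z
Step 2: Apply d again to each 2-form coefficient. The only possible 3-form in R^3 is dx ∧ dy ∧ dz, with coefficient
  ∂(coeff of dy∧dz)/∂x - ∂(coeff of dx∧dz)/∂y + ∂(coeff of dx∧dy)/∂z
  = ∂/∂x (4*z) - ∂/∂y (3*z - 1) + ∂/∂z (-1).
Each of these terms simplifies to sums of mixed partials that cancel in pairs. The result is 0 (by equality of mixed partials for smooth functions — Schwarz / Clairaut).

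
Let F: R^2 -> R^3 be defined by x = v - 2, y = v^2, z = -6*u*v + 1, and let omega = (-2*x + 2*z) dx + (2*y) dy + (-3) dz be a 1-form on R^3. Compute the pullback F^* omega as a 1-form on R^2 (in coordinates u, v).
F^* omega = (18*v) du + (-12*u*v + 18*u + 4*v^3 - 2*v + 6) dv

Using F^*(f dg) = (f ∘ F) d(g ∘ F), substitute each coordinate x_i by F_i(u, v) in f_i, and replace dx_i by d F_i = (∂F_i/∂u) du + (∂F_i/∂v) dv.
  For the x component: f_1(F) = -12*u*v - 2*v + 6; d F_1 = (0) du + (1) dv
  For the y component: f_2(F) = 2*v^2; d F_2 = (0) du + (2*v) dv
  For the z component: f_3(F) = -3; d F_3 = (-6*v) du + (-6*u) dv
Combining and collecting du, dv coefficients:
  coeff of du: 18*v
  coeff of dv: -12*u*v + 18*u + 4*v^3 - 2*v + 6
F^* omega = (18*v) du + (-12*u*v + 18*u + 4*v^3 - 2*v + 6) dv.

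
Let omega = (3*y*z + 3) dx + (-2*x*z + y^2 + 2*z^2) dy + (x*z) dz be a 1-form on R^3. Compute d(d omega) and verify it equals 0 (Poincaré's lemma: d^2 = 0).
d(d omega) = 0

Step 1: d omega = sum_{i<j} (∂f_j/∂x_i - ∂f_i/∂x_j) dx_i ∧ dx_j:
  coeff of dx ∧ dy: -5*z
  coeff of dx ∧ dz: -3*y + z
  coeff of dy ∧ dz: 2*x - 4*z
Step 2: Apply d again to each 2-form coefficient. The only possible 3-form in R^3 is dx ∧ dy ∧ dz, with coefficient
  ∂(coeff of dy∧dz)/∂x - ∂(coeff of dx∧dz)/∂y + ∂(coeff of dx∧dy)/∂z
  = ∂/∂x (2*x - 4*z) - ∂/∂y (-3*y + z) + ∂/∂z (-5*z).
Each of these terms simplifies to sums of mixed partials that cancel in pairs. The result is 0 (by equality of mixed partials for smooth functions — Schwarz / Clairaut).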